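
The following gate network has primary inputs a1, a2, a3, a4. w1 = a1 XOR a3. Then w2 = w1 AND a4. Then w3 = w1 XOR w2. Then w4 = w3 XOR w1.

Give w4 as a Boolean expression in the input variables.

((a1 XOR a3) XOR ((a1 XOR a3) AND a4)) XOR (a1 XOR a3)

w1 = a1 XOR a3
w2 = w1 AND a4 = (a1 XOR a3) AND a4
w3 = w1 XOR w2 = (a1 XOR a3) XOR ((a1 XOR a3) AND a4)
w4 = w3 XOR w1 = ((a1 XOR a3) XOR ((a1 XOR a3) AND a4)) XOR (a1 XOR a3)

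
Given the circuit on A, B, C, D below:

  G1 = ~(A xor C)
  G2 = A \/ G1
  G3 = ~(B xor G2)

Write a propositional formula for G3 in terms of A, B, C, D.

~(B xor (A \/ (~(A xor C))))

G1 = ~(A xor C)
G2 = A \/ G1 = A \/ (~(A xor C))
G3 = ~(B xor G2) = ~(B xor (A \/ (~(A xor C))))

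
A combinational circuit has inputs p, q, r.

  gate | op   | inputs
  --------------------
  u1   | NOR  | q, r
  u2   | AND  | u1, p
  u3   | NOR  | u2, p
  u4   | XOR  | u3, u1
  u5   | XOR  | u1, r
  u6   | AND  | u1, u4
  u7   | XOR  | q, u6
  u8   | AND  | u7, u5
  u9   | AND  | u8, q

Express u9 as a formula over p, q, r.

u1 = q NOR r
u2 = u1 AND p = (q NOR r) AND p
u3 = u2 NOR p = ((q NOR r) AND p) NOR p
u4 = u3 XOR u1 = (((q NOR r) AND p) NOR p) XOR (q NOR r)
u5 = u1 XOR r = (q NOR r) XOR r
u6 = u1 AND u4 = (q NOR r) AND ((((q NOR r) AND p) NOR p) XOR (q NOR r))
u7 = q XOR u6 = q XOR ((q NOR r) AND ((((q NOR r) AND p) NOR p) XOR (q NOR r)))
u8 = u7 AND u5 = (q XOR ((q NOR r) AND ((((q NOR r) AND p) NOR p) XOR (q NOR r)))) AND ((q NOR r) XOR r)
u9 = u8 AND q = ((q XOR ((q NOR r) AND ((((q NOR r) AND p) NOR p) XOR (q NOR r)))) AND ((q NOR r) XOR r)) AND q

((q XOR ((q NOR r) AND ((((q NOR r) AND p) NOR p) XOR (q NOR r)))) AND ((q NOR r) XOR r)) AND q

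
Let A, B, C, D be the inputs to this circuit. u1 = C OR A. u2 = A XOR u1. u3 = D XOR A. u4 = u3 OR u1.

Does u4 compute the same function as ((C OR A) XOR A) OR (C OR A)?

u1 = C OR A
u3 = D XOR A
u4 = u3 OR u1 = (D XOR A) OR (C OR A)
At A=0, B=0, C=0, D=1: circuit gives 1, formula gives 0.

No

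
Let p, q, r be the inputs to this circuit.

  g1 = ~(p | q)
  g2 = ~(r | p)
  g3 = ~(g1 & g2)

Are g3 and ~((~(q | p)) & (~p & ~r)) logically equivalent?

g1 = ~(p | q)
g2 = ~(r | p)
g3 = ~(g1 & g2) = ~((~(p | q)) & (~(r | p)))
At p=0, q=0, r=0: circuit gives 0, formula gives 0.
At p=0, q=0, r=1: circuit gives 1, formula gives 1.
Agrees on all 8 inputs.

Yes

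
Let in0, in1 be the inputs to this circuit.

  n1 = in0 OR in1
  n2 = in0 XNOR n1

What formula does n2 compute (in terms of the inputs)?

in0 XNOR (in0 OR in1)

n1 = in0 OR in1
n2 = in0 XNOR n1 = in0 XNOR (in0 OR in1)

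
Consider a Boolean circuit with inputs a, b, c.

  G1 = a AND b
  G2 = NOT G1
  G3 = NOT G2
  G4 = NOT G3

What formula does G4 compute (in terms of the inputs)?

G1 = a AND b
G2 = NOT G1 = NOT (a AND b)
G3 = NOT G2 = NOT NOT (a AND b)
G4 = NOT G3 = NOT NOT NOT (a AND b)

NOT NOT NOT (a AND b)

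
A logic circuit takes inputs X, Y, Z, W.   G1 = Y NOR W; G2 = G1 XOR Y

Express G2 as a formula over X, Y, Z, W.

(Y NOR W) XOR Y

G1 = Y NOR W
G2 = G1 XOR Y = (Y NOR W) XOR Y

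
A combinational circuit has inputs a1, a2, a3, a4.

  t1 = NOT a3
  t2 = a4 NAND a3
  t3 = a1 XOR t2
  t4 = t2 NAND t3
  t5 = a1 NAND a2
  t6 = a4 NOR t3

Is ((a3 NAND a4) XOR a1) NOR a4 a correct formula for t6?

Yes

t2 = a4 NAND a3
t3 = a1 XOR t2 = a1 XOR (a4 NAND a3)
t6 = a4 NOR t3 = a4 NOR (a1 XOR (a4 NAND a3))
At a1=0, a2=0, a3=0, a4=0: circuit gives 0, formula gives 0.
At a1=1, a2=0, a3=0, a4=0: circuit gives 1, formula gives 1.
Agrees on all 16 inputs.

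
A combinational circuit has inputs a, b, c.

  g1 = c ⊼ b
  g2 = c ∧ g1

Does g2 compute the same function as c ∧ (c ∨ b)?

No

g1 = c ⊼ b
g2 = c ∧ g1 = c ∧ (c ⊼ b)
At a=0, b=1, c=1: circuit gives 0, formula gives 1.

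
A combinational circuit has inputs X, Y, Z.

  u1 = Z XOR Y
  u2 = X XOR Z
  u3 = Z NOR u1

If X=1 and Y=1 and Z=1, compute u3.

u1 = 1 XOR 1 = 0
u3 = 1 NOR 0 = 0

0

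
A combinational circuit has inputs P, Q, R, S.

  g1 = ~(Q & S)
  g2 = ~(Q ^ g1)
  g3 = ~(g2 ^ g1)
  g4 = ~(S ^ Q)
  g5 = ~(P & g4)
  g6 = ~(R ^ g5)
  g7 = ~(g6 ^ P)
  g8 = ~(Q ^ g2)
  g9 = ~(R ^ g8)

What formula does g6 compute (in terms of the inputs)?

~(R ^ (~(P & (~(S ^ Q)))))

g4 = ~(S ^ Q)
g5 = ~(P & g4) = ~(P & (~(S ^ Q)))
g6 = ~(R ^ g5) = ~(R ^ (~(P & (~(S ^ Q)))))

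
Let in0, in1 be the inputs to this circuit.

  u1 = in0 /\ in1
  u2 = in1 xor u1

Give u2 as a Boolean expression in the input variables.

u1 = in0 /\ in1
u2 = in1 xor u1 = in1 xor (in0 /\ in1)

in1 xor (in0 /\ in1)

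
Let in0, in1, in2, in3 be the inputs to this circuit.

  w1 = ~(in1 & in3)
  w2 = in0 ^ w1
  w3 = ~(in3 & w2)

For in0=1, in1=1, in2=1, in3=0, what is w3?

w1 = ~(1 & 0) = 1
w2 = 1 ^ 1 = 0
w3 = ~(0 & 0) = 1

1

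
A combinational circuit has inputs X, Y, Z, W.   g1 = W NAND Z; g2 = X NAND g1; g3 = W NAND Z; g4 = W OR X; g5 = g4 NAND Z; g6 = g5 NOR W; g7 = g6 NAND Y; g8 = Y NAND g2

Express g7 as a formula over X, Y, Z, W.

(((W OR X) NAND Z) NOR W) NAND Y

g4 = W OR X
g5 = g4 NAND Z = (W OR X) NAND Z
g6 = g5 NOR W = ((W OR X) NAND Z) NOR W
g7 = g6 NAND Y = (((W OR X) NAND Z) NOR W) NAND Y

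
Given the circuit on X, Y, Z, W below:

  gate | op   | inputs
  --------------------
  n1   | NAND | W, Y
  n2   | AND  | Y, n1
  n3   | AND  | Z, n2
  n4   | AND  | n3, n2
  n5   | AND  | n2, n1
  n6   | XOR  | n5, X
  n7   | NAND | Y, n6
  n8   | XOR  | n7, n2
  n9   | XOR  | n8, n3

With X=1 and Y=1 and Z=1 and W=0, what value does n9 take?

n1 = 0 NAND 1 = 1
n2 = 1 AND 1 = 1
n3 = 1 AND 1 = 1
n5 = 1 AND 1 = 1
n6 = 1 XOR 1 = 0
n7 = 1 NAND 0 = 1
n8 = 1 XOR 1 = 0
n9 = 0 XOR 1 = 1

1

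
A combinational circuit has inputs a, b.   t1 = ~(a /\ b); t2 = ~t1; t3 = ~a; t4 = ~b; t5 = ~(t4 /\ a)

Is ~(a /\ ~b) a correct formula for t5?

t4 = ~b
t5 = ~(t4 /\ a) = ~(~b /\ a)
At a=1, b=0: circuit gives 0, formula gives 0.
At a=0, b=0: circuit gives 1, formula gives 1.
Agrees on all 4 inputs.

Yes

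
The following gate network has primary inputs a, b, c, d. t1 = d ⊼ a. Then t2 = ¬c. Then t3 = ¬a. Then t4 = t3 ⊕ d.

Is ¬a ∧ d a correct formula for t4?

No

t3 = ¬a
t4 = t3 ⊕ d = ¬a ⊕ d
At a=0, b=0, c=0, d=0: circuit gives 1, formula gives 0.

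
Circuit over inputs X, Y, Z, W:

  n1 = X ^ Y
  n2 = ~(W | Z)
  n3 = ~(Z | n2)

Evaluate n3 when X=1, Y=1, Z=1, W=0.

n2 = ~(0 | 1) = 0
n3 = ~(1 | 0) = 0

0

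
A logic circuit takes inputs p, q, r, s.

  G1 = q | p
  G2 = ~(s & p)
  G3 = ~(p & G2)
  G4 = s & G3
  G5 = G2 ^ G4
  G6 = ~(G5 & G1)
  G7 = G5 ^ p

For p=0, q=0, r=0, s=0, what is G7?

G2 = ~(0 & 0) = 1
G3 = ~(0 & 1) = 1
G4 = 0 & 1 = 0
G5 = 1 ^ 0 = 1
G7 = 1 ^ 0 = 1

1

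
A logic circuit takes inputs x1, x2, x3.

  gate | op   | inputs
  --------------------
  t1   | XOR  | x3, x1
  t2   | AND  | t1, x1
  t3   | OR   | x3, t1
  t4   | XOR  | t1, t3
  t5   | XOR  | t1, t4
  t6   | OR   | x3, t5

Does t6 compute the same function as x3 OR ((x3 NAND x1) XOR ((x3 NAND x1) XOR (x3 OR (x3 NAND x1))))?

t1 = x3 XOR x1
t3 = x3 OR t1 = x3 OR (x3 XOR x1)
t4 = t1 XOR t3 = (x3 XOR x1) XOR (x3 OR (x3 XOR x1))
t5 = t1 XOR t4 = (x3 XOR x1) XOR ((x3 XOR x1) XOR (x3 OR (x3 XOR x1)))
t6 = x3 OR t5 = x3 OR ((x3 XOR x1) XOR ((x3 XOR x1) XOR (x3 OR (x3 XOR x1))))
At x1=0, x2=0, x3=0: circuit gives 0, formula gives 1.

No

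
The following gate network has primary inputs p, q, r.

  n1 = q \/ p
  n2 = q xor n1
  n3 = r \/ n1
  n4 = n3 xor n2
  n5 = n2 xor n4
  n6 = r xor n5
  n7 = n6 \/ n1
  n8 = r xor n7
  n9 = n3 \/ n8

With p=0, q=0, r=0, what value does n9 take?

0

n1 = 0 \/ 0 = 0
n2 = 0 xor 0 = 0
n3 = 0 \/ 0 = 0
n4 = 0 xor 0 = 0
n5 = 0 xor 0 = 0
n6 = 0 xor 0 = 0
n7 = 0 \/ 0 = 0
n8 = 0 xor 0 = 0
n9 = 0 \/ 0 = 0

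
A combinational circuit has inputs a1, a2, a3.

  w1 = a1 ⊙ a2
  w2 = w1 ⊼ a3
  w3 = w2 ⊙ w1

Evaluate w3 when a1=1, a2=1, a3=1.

w1 = 1 ⊙ 1 = 1
w2 = 1 ⊼ 1 = 0
w3 = 0 ⊙ 1 = 0

0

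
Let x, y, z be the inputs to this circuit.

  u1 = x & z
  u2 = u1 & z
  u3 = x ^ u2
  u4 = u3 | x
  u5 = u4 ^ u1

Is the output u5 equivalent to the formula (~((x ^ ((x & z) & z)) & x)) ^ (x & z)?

No

u1 = x & z
u2 = u1 & z = (x & z) & z
u3 = x ^ u2 = x ^ ((x & z) & z)
u4 = u3 | x = (x ^ ((x & z) & z)) | x
u5 = u4 ^ u1 = ((x ^ ((x & z) & z)) | x) ^ (x & z)
At x=0, y=0, z=0: circuit gives 0, formula gives 1.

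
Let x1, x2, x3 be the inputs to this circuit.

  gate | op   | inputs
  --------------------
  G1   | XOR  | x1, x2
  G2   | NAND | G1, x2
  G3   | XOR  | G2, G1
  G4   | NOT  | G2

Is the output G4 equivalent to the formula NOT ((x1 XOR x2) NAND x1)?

No

G1 = x1 XOR x2
G2 = G1 NAND x2 = (x1 XOR x2) NAND x2
G4 = NOT G2 = NOT ((x1 XOR x2) NAND x2)
At x1=0, x2=1, x3=0: circuit gives 1, formula gives 0.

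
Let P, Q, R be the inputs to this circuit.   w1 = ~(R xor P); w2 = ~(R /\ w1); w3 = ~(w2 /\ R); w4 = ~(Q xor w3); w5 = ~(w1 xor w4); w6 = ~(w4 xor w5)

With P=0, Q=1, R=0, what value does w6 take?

w1 = ~(0 xor 0) = 1
w2 = ~(0 /\ 1) = 1
w3 = ~(1 /\ 0) = 1
w4 = ~(1 xor 1) = 1
w5 = ~(1 xor 1) = 1
w6 = ~(1 xor 1) = 1

1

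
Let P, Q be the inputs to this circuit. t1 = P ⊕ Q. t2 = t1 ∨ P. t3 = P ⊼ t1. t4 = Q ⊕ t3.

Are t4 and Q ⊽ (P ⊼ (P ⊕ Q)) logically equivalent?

t1 = P ⊕ Q
t3 = P ⊼ t1 = P ⊼ (P ⊕ Q)
t4 = Q ⊕ t3 = Q ⊕ (P ⊼ (P ⊕ Q))
At P=0, Q=0: circuit gives 1, formula gives 0.

No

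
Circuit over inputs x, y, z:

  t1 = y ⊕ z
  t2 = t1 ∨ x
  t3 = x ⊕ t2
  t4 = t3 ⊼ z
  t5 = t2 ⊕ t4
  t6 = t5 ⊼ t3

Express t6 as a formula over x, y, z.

t1 = y ⊕ z
t2 = t1 ∨ x = (y ⊕ z) ∨ x
t3 = x ⊕ t2 = x ⊕ ((y ⊕ z) ∨ x)
t4 = t3 ⊼ z = (x ⊕ ((y ⊕ z) ∨ x)) ⊼ z
t5 = t2 ⊕ t4 = ((y ⊕ z) ∨ x) ⊕ ((x ⊕ ((y ⊕ z) ∨ x)) ⊼ z)
t6 = t5 ⊼ t3 = (((y ⊕ z) ∨ x) ⊕ ((x ⊕ ((y ⊕ z) ∨ x)) ⊼ z)) ⊼ (x ⊕ ((y ⊕ z) ∨ x))

(((y ⊕ z) ∨ x) ⊕ ((x ⊕ ((y ⊕ z) ∨ x)) ⊼ z)) ⊼ (x ⊕ ((y ⊕ z) ∨ x))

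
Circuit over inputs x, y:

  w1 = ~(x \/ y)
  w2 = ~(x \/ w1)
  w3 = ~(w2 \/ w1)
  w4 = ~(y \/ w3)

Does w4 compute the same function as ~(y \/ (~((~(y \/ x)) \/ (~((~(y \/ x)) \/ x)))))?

w1 = ~(x \/ y)
w2 = ~(x \/ w1) = ~(x \/ (~(x \/ y)))
w3 = ~(w2 \/ w1) = ~((~(x \/ (~(x \/ y)))) \/ (~(x \/ y)))
w4 = ~(y \/ w3) = ~(y \/ (~((~(x \/ (~(x \/ y)))) \/ (~(x \/ y)))))
At x=0, y=1: circuit gives 0, formula gives 0.
At x=0, y=0: circuit gives 1, formula gives 1.
Agrees on all 4 inputs.

Yes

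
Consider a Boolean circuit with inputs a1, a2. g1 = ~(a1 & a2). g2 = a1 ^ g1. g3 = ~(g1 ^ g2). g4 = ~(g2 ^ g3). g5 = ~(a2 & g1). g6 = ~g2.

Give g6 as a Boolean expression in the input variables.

g1 = ~(a1 & a2)
g2 = a1 ^ g1 = a1 ^ (~(a1 & a2))
g6 = ~g2 = ~(a1 ^ (~(a1 & a2)))

~(a1 ^ (~(a1 & a2)))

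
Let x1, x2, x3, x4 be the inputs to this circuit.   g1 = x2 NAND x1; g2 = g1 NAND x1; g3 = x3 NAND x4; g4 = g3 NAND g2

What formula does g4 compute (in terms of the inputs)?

g1 = x2 NAND x1
g2 = g1 NAND x1 = (x2 NAND x1) NAND x1
g3 = x3 NAND x4
g4 = g3 NAND g2 = (x3 NAND x4) NAND ((x2 NAND x1) NAND x1)

(x3 NAND x4) NAND ((x2 NAND x1) NAND x1)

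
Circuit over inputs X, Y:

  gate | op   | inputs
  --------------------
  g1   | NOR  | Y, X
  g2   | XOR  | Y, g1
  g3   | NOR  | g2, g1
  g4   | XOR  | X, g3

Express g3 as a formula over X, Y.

(Y XOR (Y NOR X)) NOR (Y NOR X)

g1 = Y NOR X
g2 = Y XOR g1 = Y XOR (Y NOR X)
g3 = g2 NOR g1 = (Y XOR (Y NOR X)) NOR (Y NOR X)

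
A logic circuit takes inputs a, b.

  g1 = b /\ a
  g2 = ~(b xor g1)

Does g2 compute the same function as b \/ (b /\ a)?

g1 = b /\ a
g2 = ~(b xor g1) = ~(b xor (b /\ a))
At a=0, b=0: circuit gives 1, formula gives 0.

No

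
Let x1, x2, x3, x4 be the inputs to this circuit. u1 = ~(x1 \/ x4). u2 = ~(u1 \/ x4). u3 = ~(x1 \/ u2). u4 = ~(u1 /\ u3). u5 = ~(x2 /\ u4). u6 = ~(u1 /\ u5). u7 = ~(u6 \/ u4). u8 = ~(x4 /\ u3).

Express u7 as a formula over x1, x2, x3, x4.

u1 = ~(x1 \/ x4)
u2 = ~(u1 \/ x4) = ~((~(x1 \/ x4)) \/ x4)
u3 = ~(x1 \/ u2) = ~(x1 \/ (~((~(x1 \/ x4)) \/ x4)))
u4 = ~(u1 /\ u3) = ~((~(x1 \/ x4)) /\ (~(x1 \/ (~((~(x1 \/ x4)) \/ x4)))))
u5 = ~(x2 /\ u4) = ~(x2 /\ (~((~(x1 \/ x4)) /\ (~(x1 \/ (~((~(x1 \/ x4)) \/ x4)))))))
u6 = ~(u1 /\ u5) = ~((~(x1 \/ x4)) /\ (~(x2 /\ (~((~(x1 \/ x4)) /\ (~(x1 \/ (~((~(x1 \/ x4)) \/ x4)))))))))
u7 = ~(u6 \/ u4) = ~((~((~(x1 \/ x4)) /\ (~(x2 /\ (~((~(x1 \/ x4)) /\ (~(x1 \/ (~((~(x1 \/ x4)) \/ x4)))))))))) \/ (~((~(x1 \/ x4)) /\ (~(x1 \/ (~((~(x1 \/ x4)) \/ x4)))))))

~((~((~(x1 \/ x4)) /\ (~(x2 /\ (~((~(x1 \/ x4)) /\ (~(x1 \/ (~((~(x1 \/ x4)) \/ x4)))))))))) \/ (~((~(x1 \/ x4)) /\ (~(x1 \/ (~((~(x1 \/ x4)) \/ x4)))))))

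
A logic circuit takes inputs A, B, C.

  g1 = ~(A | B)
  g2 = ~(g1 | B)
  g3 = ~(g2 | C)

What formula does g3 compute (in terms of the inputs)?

~((~((~(A | B)) | B)) | C)

g1 = ~(A | B)
g2 = ~(g1 | B) = ~((~(A | B)) | B)
g3 = ~(g2 | C) = ~((~((~(A | B)) | B)) | C)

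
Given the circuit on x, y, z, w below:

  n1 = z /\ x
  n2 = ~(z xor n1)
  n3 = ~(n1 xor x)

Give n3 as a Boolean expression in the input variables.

n1 = z /\ x
n3 = ~(n1 xor x) = ~((z /\ x) xor x)

~((z /\ x) xor x)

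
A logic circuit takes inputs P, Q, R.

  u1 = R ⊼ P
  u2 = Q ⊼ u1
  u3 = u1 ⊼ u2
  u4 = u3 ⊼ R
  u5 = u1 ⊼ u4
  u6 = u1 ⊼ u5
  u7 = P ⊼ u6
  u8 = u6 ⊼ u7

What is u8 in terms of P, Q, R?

u1 = R ⊼ P
u2 = Q ⊼ u1 = Q ⊼ (R ⊼ P)
u3 = u1 ⊼ u2 = (R ⊼ P) ⊼ (Q ⊼ (R ⊼ P))
u4 = u3 ⊼ R = ((R ⊼ P) ⊼ (Q ⊼ (R ⊼ P))) ⊼ R
u5 = u1 ⊼ u4 = (R ⊼ P) ⊼ (((R ⊼ P) ⊼ (Q ⊼ (R ⊼ P))) ⊼ R)
u6 = u1 ⊼ u5 = (R ⊼ P) ⊼ ((R ⊼ P) ⊼ (((R ⊼ P) ⊼ (Q ⊼ (R ⊼ P))) ⊼ R))
u7 = P ⊼ u6 = P ⊼ ((R ⊼ P) ⊼ ((R ⊼ P) ⊼ (((R ⊼ P) ⊼ (Q ⊼ (R ⊼ P))) ⊼ R)))
u8 = u6 ⊼ u7 = ((R ⊼ P) ⊼ ((R ⊼ P) ⊼ (((R ⊼ P) ⊼ (Q ⊼ (R ⊼ P))) ⊼ R))) ⊼ (P ⊼ ((R ⊼ P) ⊼ ((R ⊼ P) ⊼ (((R ⊼ P) ⊼ (Q ⊼ (R ⊼ P))) ⊼ R))))

((R ⊼ P) ⊼ ((R ⊼ P) ⊼ (((R ⊼ P) ⊼ (Q ⊼ (R ⊼ P))) ⊼ R))) ⊼ (P ⊼ ((R ⊼ P) ⊼ ((R ⊼ P) ⊼ (((R ⊼ P) ⊼ (Q ⊼ (R ⊼ P))) ⊼ R))))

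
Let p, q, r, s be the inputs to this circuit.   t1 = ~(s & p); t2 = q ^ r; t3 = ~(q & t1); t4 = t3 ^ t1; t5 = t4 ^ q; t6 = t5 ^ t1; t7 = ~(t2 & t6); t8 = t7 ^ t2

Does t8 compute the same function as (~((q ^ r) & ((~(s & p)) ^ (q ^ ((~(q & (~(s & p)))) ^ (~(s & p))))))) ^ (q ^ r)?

Yes

t1 = ~(s & p)
t2 = q ^ r
t3 = ~(q & t1) = ~(q & (~(s & p)))
t4 = t3 ^ t1 = (~(q & (~(s & p)))) ^ (~(s & p))
t5 = t4 ^ q = ((~(q & (~(s & p)))) ^ (~(s & p))) ^ q
t6 = t5 ^ t1 = (((~(q & (~(s & p)))) ^ (~(s & p))) ^ q) ^ (~(s & p))
t7 = ~(t2 & t6) = ~((q ^ r) & ((((~(q & (~(s & p)))) ^ (~(s & p))) ^ q) ^ (~(s & p))))
t8 = t7 ^ t2 = (~((q ^ r) & ((((~(q & (~(s & p)))) ^ (~(s & p))) ^ q) ^ (~(s & p))))) ^ (q ^ r)
At p=1, q=1, r=0, s=1: circuit gives 0, formula gives 0.
At p=0, q=0, r=0, s=0: circuit gives 1, formula gives 1.
Agrees on all 16 inputs.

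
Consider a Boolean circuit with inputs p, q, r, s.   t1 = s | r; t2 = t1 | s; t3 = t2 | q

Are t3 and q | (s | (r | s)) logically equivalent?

t1 = s | r
t2 = t1 | s = (s | r) | s
t3 = t2 | q = ((s | r) | s) | q
At p=0, q=0, r=0, s=0: circuit gives 0, formula gives 0.
At p=0, q=0, r=0, s=1: circuit gives 1, formula gives 1.
Agrees on all 16 inputs.

Yes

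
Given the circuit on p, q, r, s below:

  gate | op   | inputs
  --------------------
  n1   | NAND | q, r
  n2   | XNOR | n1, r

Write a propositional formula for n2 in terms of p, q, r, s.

n1 = q NAND r
n2 = n1 XNOR r = (q NAND r) XNOR r

(q NAND r) XNOR r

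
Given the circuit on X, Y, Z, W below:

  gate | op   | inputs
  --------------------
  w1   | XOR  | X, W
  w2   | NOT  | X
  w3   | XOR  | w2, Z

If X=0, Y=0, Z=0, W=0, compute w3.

1

w2 = NOT 0 = 1
w3 = 1 XOR 0 = 1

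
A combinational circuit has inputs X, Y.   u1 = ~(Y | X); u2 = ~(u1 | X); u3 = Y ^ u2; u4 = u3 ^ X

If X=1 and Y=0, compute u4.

1

u1 = ~(0 | 1) = 0
u2 = ~(0 | 1) = 0
u3 = 0 ^ 0 = 0
u4 = 0 ^ 1 = 1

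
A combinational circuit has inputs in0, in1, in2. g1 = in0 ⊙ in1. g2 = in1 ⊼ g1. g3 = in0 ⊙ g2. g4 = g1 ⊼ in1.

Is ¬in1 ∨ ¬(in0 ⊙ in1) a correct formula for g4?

g1 = in0 ⊙ in1
g4 = g1 ⊼ in1 = (in0 ⊙ in1) ⊼ in1
At in0=1, in1=1, in2=0: circuit gives 0, formula gives 0.
At in0=0, in1=0, in2=0: circuit gives 1, formula gives 1.
Agrees on all 8 inputs.

Yes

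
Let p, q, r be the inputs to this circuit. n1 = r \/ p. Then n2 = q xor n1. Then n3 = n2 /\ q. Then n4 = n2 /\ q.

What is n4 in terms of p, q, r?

n1 = r \/ p
n2 = q xor n1 = q xor (r \/ p)
n4 = n2 /\ q = (q xor (r \/ p)) /\ q

(q xor (r \/ p)) /\ q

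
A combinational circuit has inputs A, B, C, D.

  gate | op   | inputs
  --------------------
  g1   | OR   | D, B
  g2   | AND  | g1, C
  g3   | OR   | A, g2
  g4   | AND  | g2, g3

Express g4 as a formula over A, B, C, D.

((D OR B) AND C) AND (A OR ((D OR B) AND C))

g1 = D OR B
g2 = g1 AND C = (D OR B) AND C
g3 = A OR g2 = A OR ((D OR B) AND C)
g4 = g2 AND g3 = ((D OR B) AND C) AND (A OR ((D OR B) AND C))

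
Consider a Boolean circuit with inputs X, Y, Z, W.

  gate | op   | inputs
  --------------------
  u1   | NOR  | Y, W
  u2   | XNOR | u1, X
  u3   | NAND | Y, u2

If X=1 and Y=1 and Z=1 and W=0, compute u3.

1

u1 = 1 NOR 0 = 0
u2 = 0 XNOR 1 = 0
u3 = 1 NAND 0 = 1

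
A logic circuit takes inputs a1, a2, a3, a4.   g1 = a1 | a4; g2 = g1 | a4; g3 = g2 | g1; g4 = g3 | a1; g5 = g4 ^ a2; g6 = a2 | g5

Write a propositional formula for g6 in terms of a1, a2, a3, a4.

a2 | (((((a1 | a4) | a4) | (a1 | a4)) | a1) ^ a2)

g1 = a1 | a4
g2 = g1 | a4 = (a1 | a4) | a4
g3 = g2 | g1 = ((a1 | a4) | a4) | (a1 | a4)
g4 = g3 | a1 = (((a1 | a4) | a4) | (a1 | a4)) | a1
g5 = g4 ^ a2 = ((((a1 | a4) | a4) | (a1 | a4)) | a1) ^ a2
g6 = a2 | g5 = a2 | (((((a1 | a4) | a4) | (a1 | a4)) | a1) ^ a2)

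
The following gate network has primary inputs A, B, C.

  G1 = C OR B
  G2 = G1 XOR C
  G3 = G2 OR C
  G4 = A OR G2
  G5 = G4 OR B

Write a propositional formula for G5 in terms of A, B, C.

(A OR ((C OR B) XOR C)) OR B

G1 = C OR B
G2 = G1 XOR C = (C OR B) XOR C
G4 = A OR G2 = A OR ((C OR B) XOR C)
G5 = G4 OR B = (A OR ((C OR B) XOR C)) OR B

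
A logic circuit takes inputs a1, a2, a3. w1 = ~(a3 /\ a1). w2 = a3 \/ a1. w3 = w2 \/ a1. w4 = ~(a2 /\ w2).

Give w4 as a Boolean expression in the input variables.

w2 = a3 \/ a1
w4 = ~(a2 /\ w2) = ~(a2 /\ (a3 \/ a1))

~(a2 /\ (a3 \/ a1))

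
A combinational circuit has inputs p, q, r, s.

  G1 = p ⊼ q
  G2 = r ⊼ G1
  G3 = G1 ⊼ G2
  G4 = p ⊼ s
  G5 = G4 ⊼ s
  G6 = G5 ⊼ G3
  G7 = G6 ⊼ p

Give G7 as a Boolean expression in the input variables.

G1 = p ⊼ q
G2 = r ⊼ G1 = r ⊼ (p ⊼ q)
G3 = G1 ⊼ G2 = (p ⊼ q) ⊼ (r ⊼ (p ⊼ q))
G4 = p ⊼ s
G5 = G4 ⊼ s = (p ⊼ s) ⊼ s
G6 = G5 ⊼ G3 = ((p ⊼ s) ⊼ s) ⊼ ((p ⊼ q) ⊼ (r ⊼ (p ⊼ q)))
G7 = G6 ⊼ p = (((p ⊼ s) ⊼ s) ⊼ ((p ⊼ q) ⊼ (r ⊼ (p ⊼ q)))) ⊼ p

(((p ⊼ s) ⊼ s) ⊼ ((p ⊼ q) ⊼ (r ⊼ (p ⊼ q)))) ⊼ p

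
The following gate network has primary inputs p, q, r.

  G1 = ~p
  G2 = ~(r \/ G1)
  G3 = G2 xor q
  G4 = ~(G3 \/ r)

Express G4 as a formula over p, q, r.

G1 = ~p
G2 = ~(r \/ G1) = ~(r \/ ~p)
G3 = G2 xor q = (~(r \/ ~p)) xor q
G4 = ~(G3 \/ r) = ~(((~(r \/ ~p)) xor q) \/ r)

~(((~(r \/ ~p)) xor q) \/ r)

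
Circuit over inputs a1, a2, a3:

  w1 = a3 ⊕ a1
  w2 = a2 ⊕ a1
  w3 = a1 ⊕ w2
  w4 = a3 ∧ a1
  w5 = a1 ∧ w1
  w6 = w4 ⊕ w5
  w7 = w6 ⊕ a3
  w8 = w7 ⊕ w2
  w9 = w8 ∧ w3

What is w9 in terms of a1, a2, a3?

w1 = a3 ⊕ a1
w2 = a2 ⊕ a1
w3 = a1 ⊕ w2 = a1 ⊕ (a2 ⊕ a1)
w4 = a3 ∧ a1
w5 = a1 ∧ w1 = a1 ∧ (a3 ⊕ a1)
w6 = w4 ⊕ w5 = (a3 ∧ a1) ⊕ (a1 ∧ (a3 ⊕ a1))
w7 = w6 ⊕ a3 = ((a3 ∧ a1) ⊕ (a1 ∧ (a3 ⊕ a1))) ⊕ a3
w8 = w7 ⊕ w2 = (((a3 ∧ a1) ⊕ (a1 ∧ (a3 ⊕ a1))) ⊕ a3) ⊕ (a2 ⊕ a1)
w9 = w8 ∧ w3 = ((((a3 ∧ a1) ⊕ (a1 ∧ (a3 ⊕ a1))) ⊕ a3) ⊕ (a2 ⊕ a1)) ∧ (a1 ⊕ (a2 ⊕ a1))

((((a3 ∧ a1) ⊕ (a1 ∧ (a3 ⊕ a1))) ⊕ a3) ⊕ (a2 ⊕ a1)) ∧ (a1 ⊕ (a2 ⊕ a1))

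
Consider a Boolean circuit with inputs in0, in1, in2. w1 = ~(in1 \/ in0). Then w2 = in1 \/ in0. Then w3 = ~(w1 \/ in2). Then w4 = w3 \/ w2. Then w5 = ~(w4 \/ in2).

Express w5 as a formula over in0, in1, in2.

~(((~((~(in1 \/ in0)) \/ in2)) \/ (in1 \/ in0)) \/ in2)

w1 = ~(in1 \/ in0)
w2 = in1 \/ in0
w3 = ~(w1 \/ in2) = ~((~(in1 \/ in0)) \/ in2)
w4 = w3 \/ w2 = (~((~(in1 \/ in0)) \/ in2)) \/ (in1 \/ in0)
w5 = ~(w4 \/ in2) = ~(((~((~(in1 \/ in0)) \/ in2)) \/ (in1 \/ in0)) \/ in2)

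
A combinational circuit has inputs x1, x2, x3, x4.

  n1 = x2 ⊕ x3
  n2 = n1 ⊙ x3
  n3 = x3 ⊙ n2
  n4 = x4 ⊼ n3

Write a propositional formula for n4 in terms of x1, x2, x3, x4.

n1 = x2 ⊕ x3
n2 = n1 ⊙ x3 = (x2 ⊕ x3) ⊙ x3
n3 = x3 ⊙ n2 = x3 ⊙ ((x2 ⊕ x3) ⊙ x3)
n4 = x4 ⊼ n3 = x4 ⊼ (x3 ⊙ ((x2 ⊕ x3) ⊙ x3))

x4 ⊼ (x3 ⊙ ((x2 ⊕ x3) ⊙ x3))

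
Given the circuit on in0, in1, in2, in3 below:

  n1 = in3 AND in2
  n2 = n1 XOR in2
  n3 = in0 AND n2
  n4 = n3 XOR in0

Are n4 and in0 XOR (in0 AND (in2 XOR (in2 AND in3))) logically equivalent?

n1 = in3 AND in2
n2 = n1 XOR in2 = (in3 AND in2) XOR in2
n3 = in0 AND n2 = in0 AND ((in3 AND in2) XOR in2)
n4 = n3 XOR in0 = (in0 AND ((in3 AND in2) XOR in2)) XOR in0
At in0=0, in1=0, in2=0, in3=0: circuit gives 0, formula gives 0.
At in0=1, in1=0, in2=0, in3=0: circuit gives 1, formula gives 1.
Agrees on all 16 inputs.

Yes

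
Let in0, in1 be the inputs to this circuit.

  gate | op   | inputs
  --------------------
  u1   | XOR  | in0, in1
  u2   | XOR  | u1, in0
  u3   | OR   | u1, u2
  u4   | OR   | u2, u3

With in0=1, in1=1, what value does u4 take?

1

u1 = 1 XOR 1 = 0
u2 = 0 XOR 1 = 1
u3 = 0 OR 1 = 1
u4 = 1 OR 1 = 1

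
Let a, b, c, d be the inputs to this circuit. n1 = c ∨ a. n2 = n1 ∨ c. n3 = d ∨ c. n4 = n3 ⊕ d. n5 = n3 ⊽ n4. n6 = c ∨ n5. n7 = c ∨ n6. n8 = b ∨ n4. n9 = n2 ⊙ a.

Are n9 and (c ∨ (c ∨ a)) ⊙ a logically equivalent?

n1 = c ∨ a
n2 = n1 ∨ c = (c ∨ a) ∨ c
n9 = n2 ⊙ a = ((c ∨ a) ∨ c) ⊙ a
At a=0, b=0, c=1, d=0: circuit gives 0, formula gives 0.
At a=0, b=0, c=0, d=0: circuit gives 1, formula gives 1.
Agrees on all 16 inputs.

Yes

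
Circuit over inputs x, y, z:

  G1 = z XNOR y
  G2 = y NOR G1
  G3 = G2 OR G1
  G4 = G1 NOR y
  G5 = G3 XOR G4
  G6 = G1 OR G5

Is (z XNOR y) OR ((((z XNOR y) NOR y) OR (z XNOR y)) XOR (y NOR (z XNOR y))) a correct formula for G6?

Yes

G1 = z XNOR y
G2 = y NOR G1 = y NOR (z XNOR y)
G3 = G2 OR G1 = (y NOR (z XNOR y)) OR (z XNOR y)
G4 = G1 NOR y = (z XNOR y) NOR y
G5 = G3 XOR G4 = ((y NOR (z XNOR y)) OR (z XNOR y)) XOR ((z XNOR y) NOR y)
G6 = G1 OR G5 = (z XNOR y) OR (((y NOR (z XNOR y)) OR (z XNOR y)) XOR ((z XNOR y) NOR y))
At x=0, y=0, z=1: circuit gives 0, formula gives 0.
At x=0, y=0, z=0: circuit gives 1, formula gives 1.
Agrees on all 8 inputs.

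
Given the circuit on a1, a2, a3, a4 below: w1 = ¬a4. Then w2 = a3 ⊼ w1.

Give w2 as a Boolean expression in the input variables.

a3 ⊼ ¬a4

w1 = ¬a4
w2 = a3 ⊼ w1 = a3 ⊼ ¬a4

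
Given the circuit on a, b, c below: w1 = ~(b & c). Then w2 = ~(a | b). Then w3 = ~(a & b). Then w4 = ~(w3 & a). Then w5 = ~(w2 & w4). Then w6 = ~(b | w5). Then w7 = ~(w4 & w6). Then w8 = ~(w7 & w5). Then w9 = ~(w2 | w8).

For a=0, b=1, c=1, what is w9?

1

w2 = ~(0 | 1) = 0
w3 = ~(0 & 1) = 1
w4 = ~(1 & 0) = 1
w5 = ~(0 & 1) = 1
w6 = ~(1 | 1) = 0
w7 = ~(1 & 0) = 1
w8 = ~(1 & 1) = 0
w9 = ~(0 | 0) = 1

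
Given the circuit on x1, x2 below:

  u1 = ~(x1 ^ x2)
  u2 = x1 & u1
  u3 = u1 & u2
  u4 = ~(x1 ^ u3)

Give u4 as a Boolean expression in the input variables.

u1 = ~(x1 ^ x2)
u2 = x1 & u1 = x1 & (~(x1 ^ x2))
u3 = u1 & u2 = (~(x1 ^ x2)) & (x1 & (~(x1 ^ x2)))
u4 = ~(x1 ^ u3) = ~(x1 ^ ((~(x1 ^ x2)) & (x1 & (~(x1 ^ x2)))))

~(x1 ^ ((~(x1 ^ x2)) & (x1 & (~(x1 ^ x2)))))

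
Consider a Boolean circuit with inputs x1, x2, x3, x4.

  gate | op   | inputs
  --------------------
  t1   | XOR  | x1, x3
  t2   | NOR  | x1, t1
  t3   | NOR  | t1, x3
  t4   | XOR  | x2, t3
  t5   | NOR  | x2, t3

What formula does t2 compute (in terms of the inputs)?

x1 NOR (x1 XOR x3)

t1 = x1 XOR x3
t2 = x1 NOR t1 = x1 NOR (x1 XOR x3)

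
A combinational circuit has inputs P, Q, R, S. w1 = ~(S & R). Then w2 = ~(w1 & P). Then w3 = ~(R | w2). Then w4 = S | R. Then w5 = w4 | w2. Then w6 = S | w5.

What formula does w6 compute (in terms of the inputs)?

w1 = ~(S & R)
w2 = ~(w1 & P) = ~((~(S & R)) & P)
w4 = S | R
w5 = w4 | w2 = (S | R) | (~((~(S & R)) & P))
w6 = S | w5 = S | ((S | R) | (~((~(S & R)) & P)))

S | ((S | R) | (~((~(S & R)) & P)))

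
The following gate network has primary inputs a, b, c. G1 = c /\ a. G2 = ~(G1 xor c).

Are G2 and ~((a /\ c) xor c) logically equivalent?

Yes

G1 = c /\ a
G2 = ~(G1 xor c) = ~((c /\ a) xor c)
At a=0, b=0, c=1: circuit gives 0, formula gives 0.
At a=0, b=0, c=0: circuit gives 1, formula gives 1.
Agrees on all 8 inputs.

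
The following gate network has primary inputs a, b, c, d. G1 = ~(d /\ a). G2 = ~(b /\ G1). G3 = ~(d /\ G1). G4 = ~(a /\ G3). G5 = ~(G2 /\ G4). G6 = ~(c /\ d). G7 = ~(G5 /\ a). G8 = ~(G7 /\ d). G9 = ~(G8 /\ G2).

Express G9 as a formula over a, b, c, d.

G1 = ~(d /\ a)
G2 = ~(b /\ G1) = ~(b /\ (~(d /\ a)))
G3 = ~(d /\ G1) = ~(d /\ (~(d /\ a)))
G4 = ~(a /\ G3) = ~(a /\ (~(d /\ (~(d /\ a)))))
G5 = ~(G2 /\ G4) = ~((~(b /\ (~(d /\ a)))) /\ (~(a /\ (~(d /\ (~(d /\ a)))))))
G7 = ~(G5 /\ a) = ~((~((~(b /\ (~(d /\ a)))) /\ (~(a /\ (~(d /\ (~(d /\ a)))))))) /\ a)
G8 = ~(G7 /\ d) = ~((~((~((~(b /\ (~(d /\ a)))) /\ (~(a /\ (~(d /\ (~(d /\ a)))))))) /\ a)) /\ d)
G9 = ~(G8 /\ G2) = ~((~((~((~((~(b /\ (~(d /\ a)))) /\ (~(a /\ (~(d /\ (~(d /\ a)))))))) /\ a)) /\ d)) /\ (~(b /\ (~(d /\ a)))))

~((~((~((~((~(b /\ (~(d /\ a)))) /\ (~(a /\ (~(d /\ (~(d /\ a)))))))) /\ a)) /\ d)) /\ (~(b /\ (~(d /\ a)))))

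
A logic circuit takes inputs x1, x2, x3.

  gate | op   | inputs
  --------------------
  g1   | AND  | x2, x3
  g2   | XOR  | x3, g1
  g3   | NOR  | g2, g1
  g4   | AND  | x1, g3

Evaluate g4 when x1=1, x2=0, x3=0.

g1 = 0 AND 0 = 0
g2 = 0 XOR 0 = 0
g3 = 0 NOR 0 = 1
g4 = 1 AND 1 = 1

1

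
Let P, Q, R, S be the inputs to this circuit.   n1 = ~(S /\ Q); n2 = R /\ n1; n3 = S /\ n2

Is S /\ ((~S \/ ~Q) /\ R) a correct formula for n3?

n1 = ~(S /\ Q)
n2 = R /\ n1 = R /\ (~(S /\ Q))
n3 = S /\ n2 = S /\ (R /\ (~(S /\ Q)))
At P=0, Q=0, R=0, S=0: circuit gives 0, formula gives 0.
At P=0, Q=0, R=1, S=1: circuit gives 1, formula gives 1.
Agrees on all 16 inputs.

Yes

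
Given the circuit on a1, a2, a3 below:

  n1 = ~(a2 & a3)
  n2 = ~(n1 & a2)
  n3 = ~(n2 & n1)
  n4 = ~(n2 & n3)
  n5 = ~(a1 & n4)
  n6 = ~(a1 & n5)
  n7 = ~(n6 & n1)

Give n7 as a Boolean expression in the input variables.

~((~(a1 & (~(a1 & (~((~((~(a2 & a3)) & a2)) & (~((~((~(a2 & a3)) & a2)) & (~(a2 & a3)))))))))) & (~(a2 & a3)))

n1 = ~(a2 & a3)
n2 = ~(n1 & a2) = ~((~(a2 & a3)) & a2)
n3 = ~(n2 & n1) = ~((~((~(a2 & a3)) & a2)) & (~(a2 & a3)))
n4 = ~(n2 & n3) = ~((~((~(a2 & a3)) & a2)) & (~((~((~(a2 & a3)) & a2)) & (~(a2 & a3)))))
n5 = ~(a1 & n4) = ~(a1 & (~((~((~(a2 & a3)) & a2)) & (~((~((~(a2 & a3)) & a2)) & (~(a2 & a3)))))))
n6 = ~(a1 & n5) = ~(a1 & (~(a1 & (~((~((~(a2 & a3)) & a2)) & (~((~((~(a2 & a3)) & a2)) & (~(a2 & a3)))))))))
n7 = ~(n6 & n1) = ~((~(a1 & (~(a1 & (~((~((~(a2 & a3)) & a2)) & (~((~((~(a2 & a3)) & a2)) & (~(a2 & a3)))))))))) & (~(a2 & a3)))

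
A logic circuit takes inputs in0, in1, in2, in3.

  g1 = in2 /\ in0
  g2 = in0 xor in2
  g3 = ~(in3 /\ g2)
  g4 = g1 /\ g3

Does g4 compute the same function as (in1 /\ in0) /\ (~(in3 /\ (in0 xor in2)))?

No

g1 = in2 /\ in0
g2 = in0 xor in2
g3 = ~(in3 /\ g2) = ~(in3 /\ (in0 xor in2))
g4 = g1 /\ g3 = (in2 /\ in0) /\ (~(in3 /\ (in0 xor in2)))
At in0=1, in1=0, in2=1, in3=0: circuit gives 1, formula gives 0.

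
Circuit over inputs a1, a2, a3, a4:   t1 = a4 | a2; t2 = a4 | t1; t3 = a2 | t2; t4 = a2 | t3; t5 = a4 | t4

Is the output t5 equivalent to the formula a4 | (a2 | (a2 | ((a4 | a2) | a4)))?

t1 = a4 | a2
t2 = a4 | t1 = a4 | (a4 | a2)
t3 = a2 | t2 = a2 | (a4 | (a4 | a2))
t4 = a2 | t3 = a2 | (a2 | (a4 | (a4 | a2)))
t5 = a4 | t4 = a4 | (a2 | (a2 | (a4 | (a4 | a2))))
At a1=0, a2=0, a3=0, a4=0: circuit gives 0, formula gives 0.
At a1=0, a2=0, a3=0, a4=1: circuit gives 1, formula gives 1.
Agrees on all 16 inputs.

Yes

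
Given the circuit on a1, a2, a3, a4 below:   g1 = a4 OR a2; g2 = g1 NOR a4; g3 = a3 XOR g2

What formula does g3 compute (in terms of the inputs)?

a3 XOR ((a4 OR a2) NOR a4)

g1 = a4 OR a2
g2 = g1 NOR a4 = (a4 OR a2) NOR a4
g3 = a3 XOR g2 = a3 XOR ((a4 OR a2) NOR a4)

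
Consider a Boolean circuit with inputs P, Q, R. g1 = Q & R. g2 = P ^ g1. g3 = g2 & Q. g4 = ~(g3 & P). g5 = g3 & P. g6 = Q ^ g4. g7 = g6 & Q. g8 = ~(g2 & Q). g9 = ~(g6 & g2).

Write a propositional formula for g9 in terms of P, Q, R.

g1 = Q & R
g2 = P ^ g1 = P ^ (Q & R)
g3 = g2 & Q = (P ^ (Q & R)) & Q
g4 = ~(g3 & P) = ~(((P ^ (Q & R)) & Q) & P)
g6 = Q ^ g4 = Q ^ (~(((P ^ (Q & R)) & Q) & P))
g9 = ~(g6 & g2) = ~((Q ^ (~(((P ^ (Q & R)) & Q) & P))) & (P ^ (Q & R)))

~((Q ^ (~(((P ^ (Q & R)) & Q) & P))) & (P ^ (Q & R)))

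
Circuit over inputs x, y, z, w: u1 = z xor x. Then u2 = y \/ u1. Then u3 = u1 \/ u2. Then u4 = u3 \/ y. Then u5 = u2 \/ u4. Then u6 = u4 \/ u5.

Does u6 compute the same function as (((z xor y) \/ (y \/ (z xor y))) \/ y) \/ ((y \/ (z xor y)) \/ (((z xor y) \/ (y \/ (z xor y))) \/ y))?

No

u1 = z xor x
u2 = y \/ u1 = y \/ (z xor x)
u3 = u1 \/ u2 = (z xor x) \/ (y \/ (z xor x))
u4 = u3 \/ y = ((z xor x) \/ (y \/ (z xor x))) \/ y
u5 = u2 \/ u4 = (y \/ (z xor x)) \/ (((z xor x) \/ (y \/ (z xor x))) \/ y)
u6 = u4 \/ u5 = (((z xor x) \/ (y \/ (z xor x))) \/ y) \/ ((y \/ (z xor x)) \/ (((z xor x) \/ (y \/ (z xor x))) \/ y))
At x=1, y=0, z=0, w=0: circuit gives 1, formula gives 0.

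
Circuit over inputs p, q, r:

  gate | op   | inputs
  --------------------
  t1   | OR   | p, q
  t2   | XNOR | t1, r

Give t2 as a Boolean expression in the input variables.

(p OR q) XNOR r

t1 = p OR q
t2 = t1 XNOR r = (p OR q) XNOR r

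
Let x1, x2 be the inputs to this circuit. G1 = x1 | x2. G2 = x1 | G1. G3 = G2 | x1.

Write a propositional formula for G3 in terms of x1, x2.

(x1 | (x1 | x2)) | x1

G1 = x1 | x2
G2 = x1 | G1 = x1 | (x1 | x2)
G3 = G2 | x1 = (x1 | (x1 | x2)) | x1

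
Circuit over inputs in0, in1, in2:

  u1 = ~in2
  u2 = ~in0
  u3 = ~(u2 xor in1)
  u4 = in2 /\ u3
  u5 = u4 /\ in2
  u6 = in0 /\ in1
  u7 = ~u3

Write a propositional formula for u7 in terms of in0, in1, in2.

~(~(~in0 xor in1))

u2 = ~in0
u3 = ~(u2 xor in1) = ~(~in0 xor in1)
u7 = ~u3 = ~(~(~in0 xor in1))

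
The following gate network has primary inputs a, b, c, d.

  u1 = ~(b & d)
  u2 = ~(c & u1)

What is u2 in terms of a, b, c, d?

u1 = ~(b & d)
u2 = ~(c & u1) = ~(c & (~(b & d)))

~(c & (~(b & d)))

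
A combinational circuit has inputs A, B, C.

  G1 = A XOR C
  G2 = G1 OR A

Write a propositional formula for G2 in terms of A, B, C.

(A XOR C) OR A

G1 = A XOR C
G2 = G1 OR A = (A XOR C) OR A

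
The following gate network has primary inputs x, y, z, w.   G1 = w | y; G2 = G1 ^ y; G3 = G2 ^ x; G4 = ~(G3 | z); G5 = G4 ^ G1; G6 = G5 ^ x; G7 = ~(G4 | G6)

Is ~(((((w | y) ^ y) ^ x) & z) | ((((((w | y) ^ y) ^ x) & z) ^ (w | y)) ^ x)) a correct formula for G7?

No

G1 = w | y
G2 = G1 ^ y = (w | y) ^ y
G3 = G2 ^ x = ((w | y) ^ y) ^ x
G4 = ~(G3 | z) = ~((((w | y) ^ y) ^ x) | z)
G5 = G4 ^ G1 = (~((((w | y) ^ y) ^ x) | z)) ^ (w | y)
G6 = G5 ^ x = ((~((((w | y) ^ y) ^ x) | z)) ^ (w | y)) ^ x
G7 = ~(G4 | G6) = ~((~((((w | y) ^ y) ^ x) | z)) | (((~((((w | y) ^ y) ^ x) | z)) ^ (w | y)) ^ x))
At x=0, y=0, z=0, w=0: circuit gives 0, formula gives 1.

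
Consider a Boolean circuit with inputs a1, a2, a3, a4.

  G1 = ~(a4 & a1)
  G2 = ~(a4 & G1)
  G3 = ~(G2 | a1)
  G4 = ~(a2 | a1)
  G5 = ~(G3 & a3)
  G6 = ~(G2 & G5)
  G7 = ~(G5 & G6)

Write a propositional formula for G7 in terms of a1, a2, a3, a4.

~((~((~((~(a4 & (~(a4 & a1)))) | a1)) & a3)) & (~((~(a4 & (~(a4 & a1)))) & (~((~((~(a4 & (~(a4 & a1)))) | a1)) & a3)))))

G1 = ~(a4 & a1)
G2 = ~(a4 & G1) = ~(a4 & (~(a4 & a1)))
G3 = ~(G2 | a1) = ~((~(a4 & (~(a4 & a1)))) | a1)
G5 = ~(G3 & a3) = ~((~((~(a4 & (~(a4 & a1)))) | a1)) & a3)
G6 = ~(G2 & G5) = ~((~(a4 & (~(a4 & a1)))) & (~((~((~(a4 & (~(a4 & a1)))) | a1)) & a3)))
G7 = ~(G5 & G6) = ~((~((~((~(a4 & (~(a4 & a1)))) | a1)) & a3)) & (~((~(a4 & (~(a4 & a1)))) & (~((~((~(a4 & (~(a4 & a1)))) | a1)) & a3)))))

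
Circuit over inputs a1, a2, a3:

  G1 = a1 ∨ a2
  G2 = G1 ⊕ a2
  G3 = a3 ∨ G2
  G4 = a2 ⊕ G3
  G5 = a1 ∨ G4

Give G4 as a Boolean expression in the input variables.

a2 ⊕ (a3 ∨ ((a1 ∨ a2) ⊕ a2))

G1 = a1 ∨ a2
G2 = G1 ⊕ a2 = (a1 ∨ a2) ⊕ a2
G3 = a3 ∨ G2 = a3 ∨ ((a1 ∨ a2) ⊕ a2)
G4 = a2 ⊕ G3 = a2 ⊕ (a3 ∨ ((a1 ∨ a2) ⊕ a2))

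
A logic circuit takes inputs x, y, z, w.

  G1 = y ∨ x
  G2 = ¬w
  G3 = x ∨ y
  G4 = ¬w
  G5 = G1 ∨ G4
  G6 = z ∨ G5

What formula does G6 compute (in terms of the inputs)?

z ∨ ((y ∨ x) ∨ ¬w)

G1 = y ∨ x
G4 = ¬w
G5 = G1 ∨ G4 = (y ∨ x) ∨ ¬w
G6 = z ∨ G5 = z ∨ ((y ∨ x) ∨ ¬w)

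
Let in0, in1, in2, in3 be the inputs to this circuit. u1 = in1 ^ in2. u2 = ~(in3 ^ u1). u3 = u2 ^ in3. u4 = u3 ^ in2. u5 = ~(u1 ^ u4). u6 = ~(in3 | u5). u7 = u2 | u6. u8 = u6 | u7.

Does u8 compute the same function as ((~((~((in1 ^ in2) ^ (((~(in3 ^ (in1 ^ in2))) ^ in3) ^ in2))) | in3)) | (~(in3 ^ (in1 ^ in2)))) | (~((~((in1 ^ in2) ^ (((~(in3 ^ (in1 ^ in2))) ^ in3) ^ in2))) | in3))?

Yes

u1 = in1 ^ in2
u2 = ~(in3 ^ u1) = ~(in3 ^ (in1 ^ in2))
u3 = u2 ^ in3 = (~(in3 ^ (in1 ^ in2))) ^ in3
u4 = u3 ^ in2 = ((~(in3 ^ (in1 ^ in2))) ^ in3) ^ in2
u5 = ~(u1 ^ u4) = ~((in1 ^ in2) ^ (((~(in3 ^ (in1 ^ in2))) ^ in3) ^ in2))
u6 = ~(in3 | u5) = ~(in3 | (~((in1 ^ in2) ^ (((~(in3 ^ (in1 ^ in2))) ^ in3) ^ in2))))
u7 = u2 | u6 = (~(in3 ^ (in1 ^ in2))) | (~(in3 | (~((in1 ^ in2) ^ (((~(in3 ^ (in1 ^ in2))) ^ in3) ^ in2)))))
u8 = u6 | u7 = (~(in3 | (~((in1 ^ in2) ^ (((~(in3 ^ (in1 ^ in2))) ^ in3) ^ in2))))) | ((~(in3 ^ (in1 ^ in2))) | (~(in3 | (~((in1 ^ in2) ^ (((~(in3 ^ (in1 ^ in2))) ^ in3) ^ in2))))))
At in0=0, in1=0, in2=0, in3=1: circuit gives 0, formula gives 0.
At in0=0, in1=0, in2=0, in3=0: circuit gives 1, formula gives 1.
Agrees on all 16 inputs.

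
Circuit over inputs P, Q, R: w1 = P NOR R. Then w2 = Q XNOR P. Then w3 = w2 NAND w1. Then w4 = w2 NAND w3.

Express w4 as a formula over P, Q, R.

w1 = P NOR R
w2 = Q XNOR P
w3 = w2 NAND w1 = (Q XNOR P) NAND (P NOR R)
w4 = w2 NAND w3 = (Q XNOR P) NAND ((Q XNOR P) NAND (P NOR R))

(Q XNOR P) NAND ((Q XNOR P) NAND (P NOR R))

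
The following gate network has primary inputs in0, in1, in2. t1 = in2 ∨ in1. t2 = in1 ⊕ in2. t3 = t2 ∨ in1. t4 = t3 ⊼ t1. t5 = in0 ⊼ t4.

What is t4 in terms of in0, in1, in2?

t1 = in2 ∨ in1
t2 = in1 ⊕ in2
t3 = t2 ∨ in1 = (in1 ⊕ in2) ∨ in1
t4 = t3 ⊼ t1 = ((in1 ⊕ in2) ∨ in1) ⊼ (in2 ∨ in1)

((in1 ⊕ in2) ∨ in1) ⊼ (in2 ∨ in1)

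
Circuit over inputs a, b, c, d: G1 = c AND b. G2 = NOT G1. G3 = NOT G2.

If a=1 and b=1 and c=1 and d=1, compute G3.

1

G1 = 1 AND 1 = 1
G2 = NOT 1 = 0
G3 = NOT 0 = 1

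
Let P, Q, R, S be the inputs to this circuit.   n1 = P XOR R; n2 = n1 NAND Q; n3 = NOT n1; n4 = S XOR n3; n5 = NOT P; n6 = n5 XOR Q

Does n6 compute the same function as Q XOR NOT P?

Yes

n5 = NOT P
n6 = n5 XOR Q = NOT P XOR Q
At P=0, Q=1, R=0, S=0: circuit gives 0, formula gives 0.
At P=0, Q=0, R=0, S=0: circuit gives 1, formula gives 1.
Agrees on all 16 inputs.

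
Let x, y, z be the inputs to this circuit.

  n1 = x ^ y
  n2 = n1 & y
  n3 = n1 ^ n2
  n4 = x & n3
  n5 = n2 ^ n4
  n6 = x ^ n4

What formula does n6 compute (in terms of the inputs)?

x ^ (x & ((x ^ y) ^ ((x ^ y) & y)))

n1 = x ^ y
n2 = n1 & y = (x ^ y) & y
n3 = n1 ^ n2 = (x ^ y) ^ ((x ^ y) & y)
n4 = x & n3 = x & ((x ^ y) ^ ((x ^ y) & y))
n6 = x ^ n4 = x ^ (x & ((x ^ y) ^ ((x ^ y) & y)))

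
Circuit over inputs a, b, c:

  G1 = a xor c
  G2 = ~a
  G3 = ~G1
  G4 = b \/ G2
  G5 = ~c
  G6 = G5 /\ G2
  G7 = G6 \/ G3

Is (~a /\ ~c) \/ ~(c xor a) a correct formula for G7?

Yes

G1 = a xor c
G2 = ~a
G3 = ~G1 = ~(a xor c)
G5 = ~c
G6 = G5 /\ G2 = ~c /\ ~a
G7 = G6 \/ G3 = (~c /\ ~a) \/ ~(a xor c)
At a=0, b=0, c=1: circuit gives 0, formula gives 0.
At a=0, b=0, c=0: circuit gives 1, formula gives 1.
Agrees on all 8 inputs.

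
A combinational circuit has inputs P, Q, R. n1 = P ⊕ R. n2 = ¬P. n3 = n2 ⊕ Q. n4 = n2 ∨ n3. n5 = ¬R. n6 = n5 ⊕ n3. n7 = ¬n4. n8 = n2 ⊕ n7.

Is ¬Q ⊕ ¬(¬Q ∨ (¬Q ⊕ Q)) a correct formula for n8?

n2 = ¬P
n3 = n2 ⊕ Q = ¬P ⊕ Q
n4 = n2 ∨ n3 = ¬P ∨ (¬P ⊕ Q)
n7 = ¬n4 = ¬(¬P ∨ (¬P ⊕ Q))
n8 = n2 ⊕ n7 = ¬P ⊕ ¬(¬P ∨ (¬P ⊕ Q))
At P=0, Q=1, R=0: circuit gives 1, formula gives 0.

No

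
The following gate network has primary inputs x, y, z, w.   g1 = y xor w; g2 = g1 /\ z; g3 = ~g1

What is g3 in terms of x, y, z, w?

~(y xor w)

g1 = y xor w
g3 = ~g1 = ~(y xor w)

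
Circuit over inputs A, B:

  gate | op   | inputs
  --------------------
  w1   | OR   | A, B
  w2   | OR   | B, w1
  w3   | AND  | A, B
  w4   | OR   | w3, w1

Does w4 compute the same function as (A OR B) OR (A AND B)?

w1 = A OR B
w3 = A AND B
w4 = w3 OR w1 = (A AND B) OR (A OR B)
At A=0, B=0: circuit gives 0, formula gives 0.
At A=0, B=1: circuit gives 1, formula gives 1.
Agrees on all 4 inputs.

Yes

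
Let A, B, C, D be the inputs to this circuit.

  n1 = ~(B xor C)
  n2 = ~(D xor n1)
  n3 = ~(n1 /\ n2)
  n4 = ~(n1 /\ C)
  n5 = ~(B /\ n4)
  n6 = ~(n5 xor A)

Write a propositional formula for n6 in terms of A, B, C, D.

n1 = ~(B xor C)
n4 = ~(n1 /\ C) = ~((~(B xor C)) /\ C)
n5 = ~(B /\ n4) = ~(B /\ (~((~(B xor C)) /\ C)))
n6 = ~(n5 xor A) = ~((~(B /\ (~((~(B xor C)) /\ C)))) xor A)

~((~(B /\ (~((~(B xor C)) /\ C)))) xor A)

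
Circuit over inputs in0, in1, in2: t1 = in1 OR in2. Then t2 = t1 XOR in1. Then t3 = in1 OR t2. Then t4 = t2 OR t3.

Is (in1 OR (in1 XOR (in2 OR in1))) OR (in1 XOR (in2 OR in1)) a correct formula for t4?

Yes

t1 = in1 OR in2
t2 = t1 XOR in1 = (in1 OR in2) XOR in1
t3 = in1 OR t2 = in1 OR ((in1 OR in2) XOR in1)
t4 = t2 OR t3 = ((in1 OR in2) XOR in1) OR (in1 OR ((in1 OR in2) XOR in1))
At in0=0, in1=0, in2=0: circuit gives 0, formula gives 0.
At in0=0, in1=0, in2=1: circuit gives 1, formula gives 1.
Agrees on all 8 inputs.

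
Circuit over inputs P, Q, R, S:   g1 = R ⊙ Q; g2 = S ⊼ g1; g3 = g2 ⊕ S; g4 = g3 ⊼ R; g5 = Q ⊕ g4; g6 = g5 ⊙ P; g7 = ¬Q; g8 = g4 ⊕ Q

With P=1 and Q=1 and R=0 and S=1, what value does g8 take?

0

g1 = 0 ⊙ 1 = 0
g2 = 1 ⊼ 0 = 1
g3 = 1 ⊕ 1 = 0
g4 = 0 ⊼ 0 = 1
g8 = 1 ⊕ 1 = 0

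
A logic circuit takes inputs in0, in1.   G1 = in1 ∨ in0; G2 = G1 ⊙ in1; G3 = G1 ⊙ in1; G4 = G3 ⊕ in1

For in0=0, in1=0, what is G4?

1

G1 = 0 ∨ 0 = 0
G3 = 0 ⊙ 0 = 1
G4 = 1 ⊕ 0 = 1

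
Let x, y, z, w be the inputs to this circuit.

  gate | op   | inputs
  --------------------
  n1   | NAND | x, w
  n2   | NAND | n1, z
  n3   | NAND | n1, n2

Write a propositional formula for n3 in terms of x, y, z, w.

n1 = x NAND w
n2 = n1 NAND z = (x NAND w) NAND z
n3 = n1 NAND n2 = (x NAND w) NAND ((x NAND w) NAND z)

(x NAND w) NAND ((x NAND w) NAND z)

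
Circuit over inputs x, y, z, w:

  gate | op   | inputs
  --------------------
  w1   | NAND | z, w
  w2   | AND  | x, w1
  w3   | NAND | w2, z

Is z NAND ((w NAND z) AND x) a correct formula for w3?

w1 = z NAND w
w2 = x AND w1 = x AND (z NAND w)
w3 = w2 NAND z = (x AND (z NAND w)) NAND z
At x=1, y=0, z=1, w=0: circuit gives 0, formula gives 0.
At x=0, y=0, z=0, w=0: circuit gives 1, formula gives 1.
Agrees on all 16 inputs.

Yes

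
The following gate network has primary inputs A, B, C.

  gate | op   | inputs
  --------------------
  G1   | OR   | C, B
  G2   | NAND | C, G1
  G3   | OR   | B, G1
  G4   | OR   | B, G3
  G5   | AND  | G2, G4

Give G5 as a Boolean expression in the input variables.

G1 = C OR B
G2 = C NAND G1 = C NAND (C OR B)
G3 = B OR G1 = B OR (C OR B)
G4 = B OR G3 = B OR (B OR (C OR B))
G5 = G2 AND G4 = (C NAND (C OR B)) AND (B OR (B OR (C OR B)))

(C NAND (C OR B)) AND (B OR (B OR (C OR B)))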